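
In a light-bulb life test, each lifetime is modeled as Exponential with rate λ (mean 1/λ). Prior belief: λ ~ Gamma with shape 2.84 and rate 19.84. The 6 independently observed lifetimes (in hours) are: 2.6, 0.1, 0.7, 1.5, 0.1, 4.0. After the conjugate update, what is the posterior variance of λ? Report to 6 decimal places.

0.010628

With a Gamma(shape α, rate β) prior on the exponential rate λ, the posterior after n observations with total T = Σxᵢ is Gamma(α+n, β+T).
Sum of observations T = 9.0 hours; n = 6.
Posterior: Gamma(2.84+6, 19.84+9.0) = Gamma(8.84, 28.84).
Var = α/β² = 0.010628.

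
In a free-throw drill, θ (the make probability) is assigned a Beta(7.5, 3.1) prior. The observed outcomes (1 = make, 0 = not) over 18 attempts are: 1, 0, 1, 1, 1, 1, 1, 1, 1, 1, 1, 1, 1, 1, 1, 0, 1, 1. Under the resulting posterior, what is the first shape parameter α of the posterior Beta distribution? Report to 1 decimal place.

23.5

The Beta prior is conjugate to a Binomial/Bernoulli likelihood; the update adds successes to α and failures to β.
Posterior: Beta(α+k, β+n−k) = Beta(7.5+16, 3.1+2) = Beta(23.5, 5.1).
Posterior α = 23.5.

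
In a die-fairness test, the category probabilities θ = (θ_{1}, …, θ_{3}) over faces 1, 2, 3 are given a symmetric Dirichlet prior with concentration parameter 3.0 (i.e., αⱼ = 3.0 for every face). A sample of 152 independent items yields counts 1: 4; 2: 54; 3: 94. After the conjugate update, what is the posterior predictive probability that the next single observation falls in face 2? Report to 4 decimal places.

The Dirichlet prior is conjugate to the Multinomial likelihood: each posterior αⱼ = prior αⱼ + observed count nⱼ.
Posterior concentration: (7.0, 57.0, 97.0), total = 161.0.
P(next = 2 | data) = α_{2}/Σα = 0.3540.

0.3540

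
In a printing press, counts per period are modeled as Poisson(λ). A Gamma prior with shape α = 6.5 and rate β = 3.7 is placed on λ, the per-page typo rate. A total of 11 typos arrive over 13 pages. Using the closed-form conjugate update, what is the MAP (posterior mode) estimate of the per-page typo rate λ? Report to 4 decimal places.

With a Gamma(shape α, rate β) prior, the Poisson likelihood is conjugate: the posterior is Gamma(α + ΣXᵢ, β + n).
Posterior: Gamma(α+S, β+n) = Gamma(6.5+11, 3.7+13) = Gamma(17.5, 16.7).
Mode of Gamma(α,β) for α≥1 is (α−1)/β = 16.5/16.7 = 0.9880.

0.9880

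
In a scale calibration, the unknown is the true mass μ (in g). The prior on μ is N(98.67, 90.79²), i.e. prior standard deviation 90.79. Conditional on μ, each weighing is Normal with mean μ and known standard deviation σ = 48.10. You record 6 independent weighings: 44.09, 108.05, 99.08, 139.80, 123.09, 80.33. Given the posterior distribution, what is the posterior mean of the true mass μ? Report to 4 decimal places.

For Normal data with known variance σ², a Normal(μ₀, σ₀²) prior on μ is conjugate. Posterior precision = 1/σ₀² + n/σ²; posterior mean is the precision-weighted average of μ₀ and x̄.
Σxᵢ = 44.09 + 108.05 + 99.08 + 139.80 + 123.09 + 80.33 = 594.44, so n·x̄ = 594.44.
σ₀² = 90.79² = 8242.8241, σ² = 48.10² = 2313.61; σ² + n·σ₀² = 2313.61 + 6·8242.8241 = 51770.5546.
Posterior mean = (μ₀/σ₀² + n·x̄/σ²)/(1/σ₀² + n/σ²) = (σ²·μ₀ + σ₀²·n·x̄)/(σ² + n·σ₀²) = (2313.61·98.67 + 8242.8241·594.44)/51770.5546 = 5128148.256704/51770.5546 = 99.0553.

99.0553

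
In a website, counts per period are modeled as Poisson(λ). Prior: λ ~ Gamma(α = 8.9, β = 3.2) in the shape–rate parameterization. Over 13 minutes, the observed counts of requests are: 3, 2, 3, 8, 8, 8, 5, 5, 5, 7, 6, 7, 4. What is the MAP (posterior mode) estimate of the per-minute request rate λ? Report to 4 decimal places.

With a Gamma(shape α, rate β) prior, the Poisson likelihood is conjugate: the posterior is Gamma(α + ΣXᵢ, β + n).
Sum of counts S = 71 over n = 13 minutes.
Posterior: Gamma(α+S, β+n) = Gamma(8.9+71, 3.2+13) = Gamma(79.9, 16.2).
Mode of Gamma(α,β) for α≥1 is (α−1)/β = 78.9/16.2 = 4.8704.

4.8704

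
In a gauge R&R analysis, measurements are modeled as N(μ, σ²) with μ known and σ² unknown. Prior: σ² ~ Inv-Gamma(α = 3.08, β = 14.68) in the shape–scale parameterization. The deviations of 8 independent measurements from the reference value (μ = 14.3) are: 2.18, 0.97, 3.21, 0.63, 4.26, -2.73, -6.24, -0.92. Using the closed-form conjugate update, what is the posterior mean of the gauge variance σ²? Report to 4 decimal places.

9.1397

With known mean μ and an Inverse-Gamma(α, β) prior on σ², the Normal likelihood is conjugate: posterior is Inv-Gamma(α + n/2, β + Σ(xᵢ−μ)²/2).
Σ(xᵢ−μ)² = (2.18)² + (0.97)² + (3.21)² + (0.63)² + (4.26)² + (-2.73)² + (-6.24)² + (-0.92)² = 81.7788.
Posterior: Inv-Gamma(3.08 + 8/2, 14.68 + 81.7788/2) = Inv-Gamma(7.08, 55.56940).
E[σ²|data] = β/(α−1) = 55.56940/6.08 = 9.1397.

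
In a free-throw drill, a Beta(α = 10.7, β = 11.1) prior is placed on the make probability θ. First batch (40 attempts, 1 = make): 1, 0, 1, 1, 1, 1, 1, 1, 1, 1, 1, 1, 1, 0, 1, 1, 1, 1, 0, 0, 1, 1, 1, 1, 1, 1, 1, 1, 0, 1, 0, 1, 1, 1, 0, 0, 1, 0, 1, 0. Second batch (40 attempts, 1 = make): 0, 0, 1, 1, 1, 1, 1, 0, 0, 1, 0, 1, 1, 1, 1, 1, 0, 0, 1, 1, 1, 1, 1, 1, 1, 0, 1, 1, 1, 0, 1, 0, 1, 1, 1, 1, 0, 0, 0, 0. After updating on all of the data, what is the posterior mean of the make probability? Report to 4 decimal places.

0.6552

The Beta prior is conjugate to a Binomial/Bernoulli likelihood; the update adds successes to α and failures to β.
After batch 1: Beta(10.7+30, 11.1+10) = Beta(40.7, 21.1).
After batch 2: Beta(40.7+26, 21.1+14) = Beta(66.7, 35.1).
Posterior mean = α/(α+β) = 66.7/101.8 = 0.6552.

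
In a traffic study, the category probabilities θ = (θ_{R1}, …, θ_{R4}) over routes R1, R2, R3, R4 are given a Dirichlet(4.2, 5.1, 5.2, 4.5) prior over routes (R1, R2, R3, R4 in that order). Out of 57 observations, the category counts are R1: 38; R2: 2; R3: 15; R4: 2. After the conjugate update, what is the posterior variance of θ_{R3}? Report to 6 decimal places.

The Dirichlet prior is conjugate to the Multinomial likelihood: each posterior αⱼ = prior αⱼ + observed count nⱼ.
Posterior concentration: (42.2, 7.1, 20.2, 6.5), total = 76.0.
Var[θ_j] = α_j(Σα−α_j)/((Σα)²(Σα+1)) = 20.2·55.8/(76.0²·77.0) = 0.002534.

0.002534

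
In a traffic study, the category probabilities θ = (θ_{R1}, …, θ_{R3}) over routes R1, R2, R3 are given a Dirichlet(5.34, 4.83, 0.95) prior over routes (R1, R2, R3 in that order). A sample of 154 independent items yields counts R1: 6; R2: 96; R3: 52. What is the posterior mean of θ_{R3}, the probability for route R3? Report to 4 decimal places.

The Dirichlet prior is conjugate to the Multinomial likelihood: each posterior αⱼ = prior αⱼ + observed count nⱼ.
Posterior concentration: (11.34, 100.83, 52.95), total = 165.12.
E[θ_{R3}|data] = α_{R3}/Σα = 52.95/165.12 = 0.3207.

0.3207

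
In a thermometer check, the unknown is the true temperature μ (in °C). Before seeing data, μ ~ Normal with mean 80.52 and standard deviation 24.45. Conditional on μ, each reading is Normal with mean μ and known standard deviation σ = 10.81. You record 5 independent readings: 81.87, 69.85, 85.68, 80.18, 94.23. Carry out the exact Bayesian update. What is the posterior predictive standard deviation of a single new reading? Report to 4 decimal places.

11.8046

For Normal data with known variance σ², a Normal(μ₀, σ₀²) prior on μ is conjugate. Posterior precision = 1/σ₀² + n/σ²; posterior mean is the precision-weighted average of μ₀ and x̄.
σ₀² = 24.45² = 597.8025, σ² = 10.81² = 116.8561; σ² + n·σ₀² = 116.8561 + 5·597.8025 = 3105.8686.
Posterior precision = 1/σ₀² + n/σ² = 1/597.8025 + 5/116.8561 = (σ² + n·σ₀²)/(σ₀²σ²) = 3105.8686/(597.8025·116.8561); posterior variance σₙ² = σ₀²σ²/(σ² + n·σ₀²) = 597.8025·116.8561/3105.8686 = 22.491894.
Predictive variance for one new observation = σₙ² + σ² = 597.8025·116.8561/3105.8686 + 116.8561 = σ²·(σ₀² + 3105.8686)/3105.8686 = 116.8561·3703.6711/3105.8686 = 139.347994; SD = √(116.8561·3703.6711/3105.8686) = 11.8046.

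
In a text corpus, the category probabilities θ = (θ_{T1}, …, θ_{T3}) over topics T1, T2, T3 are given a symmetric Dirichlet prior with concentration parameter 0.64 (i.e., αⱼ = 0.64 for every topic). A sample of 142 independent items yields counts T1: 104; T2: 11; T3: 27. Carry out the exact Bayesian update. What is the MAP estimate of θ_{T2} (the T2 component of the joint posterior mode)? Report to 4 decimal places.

The Dirichlet prior is conjugate to the Multinomial likelihood: each posterior αⱼ = prior αⱼ + observed count nⱼ.
Posterior concentration: (104.64, 11.64, 27.64), total = 143.92.
Joint mode component: (α_{T2}−1)/(Σα−K) = 10.64/140.92 = 0.0755.

0.0755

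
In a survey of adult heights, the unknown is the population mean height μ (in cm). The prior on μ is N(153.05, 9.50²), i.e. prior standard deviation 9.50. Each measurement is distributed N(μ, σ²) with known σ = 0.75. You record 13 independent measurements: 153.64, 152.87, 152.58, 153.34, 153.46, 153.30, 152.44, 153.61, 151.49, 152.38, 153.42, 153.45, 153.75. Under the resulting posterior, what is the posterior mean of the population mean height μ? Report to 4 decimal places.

153.0562

For Normal data with known variance σ², a Normal(μ₀, σ₀²) prior on μ is conjugate. Posterior precision = 1/σ₀² + n/σ²; posterior mean is the precision-weighted average of μ₀ and x̄.
Σxᵢ = 153.64 + 152.87 + 152.58 + 153.34 + 153.46 + 153.30 + 152.44 + 153.61 + 151.49 + 152.38 + 153.42 + 153.45 + 153.75 = 1989.73, so n·x̄ = 1989.73.
σ₀² = 9.50² = 90.25, σ² = 0.75² = 0.5625; σ² + n·σ₀² = 0.5625 + 13·90.25 = 1173.8125.
Posterior mean = (μ₀/σ₀² + n·x̄/σ²)/(1/σ₀² + n/σ²) = (σ²·μ₀ + σ₀²·n·x̄)/(σ² + n·σ₀²) = (0.5625·153.05 + 90.25·1989.73)/1173.8125 = 179659.223125/1173.8125 = 153.0562.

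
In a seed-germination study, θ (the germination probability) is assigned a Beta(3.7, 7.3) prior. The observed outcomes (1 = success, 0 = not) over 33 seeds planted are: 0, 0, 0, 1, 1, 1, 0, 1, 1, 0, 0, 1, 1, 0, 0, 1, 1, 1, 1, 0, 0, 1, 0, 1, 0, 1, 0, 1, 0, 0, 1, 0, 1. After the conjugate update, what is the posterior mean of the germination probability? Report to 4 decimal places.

The Beta prior is conjugate to a Binomial/Bernoulli likelihood; the update adds successes to α and failures to β.
Posterior: Beta(α+k, β+n−k) = Beta(3.7+17, 7.3+16) = Beta(20.7, 23.3).
Posterior mean = α/(α+β) = 20.7/44.0 = 0.4705.

0.4705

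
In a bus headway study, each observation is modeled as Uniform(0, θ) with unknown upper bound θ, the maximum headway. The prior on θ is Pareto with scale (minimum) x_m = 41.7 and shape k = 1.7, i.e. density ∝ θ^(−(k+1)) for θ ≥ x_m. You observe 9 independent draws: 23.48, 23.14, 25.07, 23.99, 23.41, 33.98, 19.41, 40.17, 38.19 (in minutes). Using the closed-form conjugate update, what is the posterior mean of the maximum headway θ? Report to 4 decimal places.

45.9990

A Pareto(scale x_m, shape k) prior on the upper bound θ of Uniform(0, θ) is conjugate: posterior is Pareto(max(x_m, max xᵢ), k + n).
Sample maximum = 40.17; prior scale x_m = 41.7 → posterior scale = max = 41.70.
Posterior shape = 1.7 + 9 = 10.7.
E[θ|data] = k·x_m/(k−1) = 10.7·41.70/9.7 = 45.9990.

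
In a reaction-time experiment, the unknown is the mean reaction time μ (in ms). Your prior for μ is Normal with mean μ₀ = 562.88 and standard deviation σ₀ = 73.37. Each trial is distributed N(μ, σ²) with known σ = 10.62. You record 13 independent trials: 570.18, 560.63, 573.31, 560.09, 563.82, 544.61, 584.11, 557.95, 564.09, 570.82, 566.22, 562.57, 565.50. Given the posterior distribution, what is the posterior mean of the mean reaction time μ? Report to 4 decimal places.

564.9121

For Normal data with known variance σ², a Normal(μ₀, σ₀²) prior on μ is conjugate. Posterior precision = 1/σ₀² + n/σ²; posterior mean is the precision-weighted average of μ₀ and x̄.
Σxᵢ = 570.18 + 560.63 + 573.31 + 560.09 + 563.82 + 544.61 + 584.11 + 557.95 + 564.09 + 570.82 + 566.22 + 562.57 + 565.50 = 7343.9, so n·x̄ = 7343.9.
σ₀² = 73.37² = 5383.1569, σ² = 10.62² = 112.7844; σ² + n·σ₀² = 112.7844 + 13·5383.1569 = 70093.8241.
Posterior mean = (μ₀/σ₀² + n·x̄/σ²)/(1/σ₀² + n/σ²) = (σ²·μ₀ + σ₀²·n·x̄)/(σ² + n·σ₀²) = (112.7844·562.88 + 5383.1569·7343.9)/70093.8241 = 39596850.040982/70093.8241 = 564.9121.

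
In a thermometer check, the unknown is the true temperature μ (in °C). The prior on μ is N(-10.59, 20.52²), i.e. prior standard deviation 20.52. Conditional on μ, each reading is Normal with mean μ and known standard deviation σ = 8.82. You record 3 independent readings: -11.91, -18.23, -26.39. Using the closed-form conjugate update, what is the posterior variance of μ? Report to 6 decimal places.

24.426539

For Normal data with known variance σ², a Normal(μ₀, σ₀²) prior on μ is conjugate. Posterior precision = 1/σ₀² + n/σ²; posterior mean is the precision-weighted average of μ₀ and x̄.
σ₀² = 20.52² = 421.0704, σ² = 8.82² = 77.7924; σ² + n·σ₀² = 77.7924 + 3·421.0704 = 1341.0036.
Posterior precision = 1/σ₀² + n/σ² = 1/421.0704 + 3/77.7924 = (σ² + n·σ₀²)/(σ₀²σ²) = 1341.0036/(421.0704·77.7924); posterior variance σₙ² = σ₀²σ²/(σ² + n·σ₀²) = 421.0704·77.7924/1341.0036 = 24.426539.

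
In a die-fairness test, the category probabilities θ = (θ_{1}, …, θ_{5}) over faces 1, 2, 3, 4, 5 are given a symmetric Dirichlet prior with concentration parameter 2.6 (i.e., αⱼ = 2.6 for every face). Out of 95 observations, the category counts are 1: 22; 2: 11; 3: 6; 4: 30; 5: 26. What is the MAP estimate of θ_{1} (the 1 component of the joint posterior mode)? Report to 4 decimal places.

The Dirichlet prior is conjugate to the Multinomial likelihood: each posterior αⱼ = prior αⱼ + observed count nⱼ.
Posterior concentration: (24.6, 13.6, 8.6, 32.6, 28.6), total = 108.0.
Joint mode component: (α_{1}−1)/(Σα−K) = 23.6/103.0 = 0.2291.

0.2291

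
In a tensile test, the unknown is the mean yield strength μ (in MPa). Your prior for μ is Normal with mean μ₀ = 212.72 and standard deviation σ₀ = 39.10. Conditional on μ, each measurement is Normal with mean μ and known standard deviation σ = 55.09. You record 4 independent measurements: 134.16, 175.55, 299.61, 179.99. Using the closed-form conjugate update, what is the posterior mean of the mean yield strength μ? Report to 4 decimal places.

For Normal data with known variance σ², a Normal(μ₀, σ₀²) prior on μ is conjugate. Posterior precision = 1/σ₀² + n/σ²; posterior mean is the precision-weighted average of μ₀ and x̄.
Σxᵢ = 134.16 + 175.55 + 299.61 + 179.99 = 789.31, so n·x̄ = 789.31.
σ₀² = 39.10² = 1528.81, σ² = 55.09² = 3034.9081; σ² + n·σ₀² = 3034.9081 + 4·1528.81 = 9150.1481.
Posterior mean = (μ₀/σ₀² + n·x̄/σ²)/(1/σ₀² + n/σ²) = (σ²·μ₀ + σ₀²·n·x̄)/(σ² + n·σ₀²) = (3034.9081·212.72 + 1528.81·789.31)/9150.1481 = 1852290.672132/9150.1481 = 202.4329.

202.4329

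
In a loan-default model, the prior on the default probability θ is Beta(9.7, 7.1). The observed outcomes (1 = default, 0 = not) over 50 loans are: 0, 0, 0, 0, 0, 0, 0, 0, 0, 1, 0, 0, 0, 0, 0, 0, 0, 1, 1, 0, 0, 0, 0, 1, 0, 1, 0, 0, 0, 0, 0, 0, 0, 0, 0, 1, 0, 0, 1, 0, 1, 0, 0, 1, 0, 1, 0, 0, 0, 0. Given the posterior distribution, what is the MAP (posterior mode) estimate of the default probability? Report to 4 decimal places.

0.2886

The Beta prior is conjugate to a Binomial/Bernoulli likelihood; the update adds successes to α and failures to β.
Posterior: Beta(α+k, β+n−k) = Beta(9.7+10, 7.1+40) = Beta(19.7, 47.1).
Mode of Beta(a,b) for a,b>1 is (a−1)/(a+b−2) = 18.7/64.8 = 0.2886.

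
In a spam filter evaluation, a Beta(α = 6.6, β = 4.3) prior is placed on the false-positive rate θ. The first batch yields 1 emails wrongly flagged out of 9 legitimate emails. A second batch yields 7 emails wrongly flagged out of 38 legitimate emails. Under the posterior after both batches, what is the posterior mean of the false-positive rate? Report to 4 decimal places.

0.2522

The Beta prior is conjugate to a Binomial/Bernoulli likelihood; the update adds successes to α and failures to β.
After batch 1: Beta(6.6+1, 4.3+8) = Beta(7.6, 12.3).
After batch 2: Beta(7.6+7, 12.3+31) = Beta(14.6, 43.3).
Posterior mean = α/(α+β) = 14.6/57.9 = 0.2522.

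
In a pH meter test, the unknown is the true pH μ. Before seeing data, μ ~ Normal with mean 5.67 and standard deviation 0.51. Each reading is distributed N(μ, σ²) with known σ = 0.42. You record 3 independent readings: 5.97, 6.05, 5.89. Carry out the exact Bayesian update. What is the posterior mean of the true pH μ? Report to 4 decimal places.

For Normal data with known variance σ², a Normal(μ₀, σ₀²) prior on μ is conjugate. Posterior precision = 1/σ₀² + n/σ²; posterior mean is the precision-weighted average of μ₀ and x̄.
Σxᵢ = 5.97 + 6.05 + 5.89 = 17.91, so n·x̄ = 17.91.
σ₀² = 0.51² = 0.2601, σ² = 0.42² = 0.1764; σ² + n·σ₀² = 0.1764 + 3·0.2601 = 0.9567.
Posterior mean = (μ₀/σ₀² + n·x̄/σ²)/(1/σ₀² + n/σ²) = (σ²·μ₀ + σ₀²·n·x̄)/(σ² + n·σ₀²) = (0.1764·5.67 + 0.2601·17.91)/0.9567 = 5.658579/0.9567 = 5.9147.

5.9147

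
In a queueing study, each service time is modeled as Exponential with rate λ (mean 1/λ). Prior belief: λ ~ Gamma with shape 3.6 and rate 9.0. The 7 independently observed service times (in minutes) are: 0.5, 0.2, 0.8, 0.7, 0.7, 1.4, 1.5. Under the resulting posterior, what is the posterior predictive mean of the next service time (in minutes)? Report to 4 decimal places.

With a Gamma(shape α, rate β) prior on the exponential rate λ, the posterior after n observations with total T = Σxᵢ is Gamma(α+n, β+T).
Sum of observations T = 5.8 minutes; n = 7.
Posterior: Gamma(3.6+7, 9.0+5.8) = Gamma(10.6, 14.8).
The predictive distribution for the next observation is Lomax; its mean is β/(α−1) = 14.8/9.6 = 1.5417.

1.5417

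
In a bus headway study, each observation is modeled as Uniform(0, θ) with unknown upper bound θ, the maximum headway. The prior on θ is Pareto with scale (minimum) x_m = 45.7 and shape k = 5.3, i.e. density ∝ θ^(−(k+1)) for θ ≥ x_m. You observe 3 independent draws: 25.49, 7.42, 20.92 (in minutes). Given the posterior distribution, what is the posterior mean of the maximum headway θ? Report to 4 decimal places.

51.9603

A Pareto(scale x_m, shape k) prior on the upper bound θ of Uniform(0, θ) is conjugate: posterior is Pareto(max(x_m, max xᵢ), k + n).
Sample maximum = 25.49; prior scale x_m = 45.7 → posterior scale = max = 45.70.
Posterior shape = 5.3 + 3 = 8.3.
E[θ|data] = k·x_m/(k−1) = 8.3·45.70/7.3 = 51.9603.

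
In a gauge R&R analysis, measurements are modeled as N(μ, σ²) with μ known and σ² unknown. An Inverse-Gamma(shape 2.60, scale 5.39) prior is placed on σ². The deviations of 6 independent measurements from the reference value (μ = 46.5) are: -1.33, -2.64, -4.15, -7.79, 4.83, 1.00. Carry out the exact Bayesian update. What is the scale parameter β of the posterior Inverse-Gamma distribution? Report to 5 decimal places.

With known mean μ and an Inverse-Gamma(α, β) prior on σ², the Normal likelihood is conjugate: posterior is Inv-Gamma(α + n/2, β + Σ(xᵢ−μ)²/2).
Σ(xᵢ−μ)² = (-1.33)² + (-2.64)² + (-4.15)² + (-7.79)² + (4.83)² + (1.00)² = 110.9740.
Posterior: Inv-Gamma(2.60 + 6/2, 5.39 + 110.9740/2) = Inv-Gamma(5.60, 60.87700).
Posterior β = 60.87700.

60.87700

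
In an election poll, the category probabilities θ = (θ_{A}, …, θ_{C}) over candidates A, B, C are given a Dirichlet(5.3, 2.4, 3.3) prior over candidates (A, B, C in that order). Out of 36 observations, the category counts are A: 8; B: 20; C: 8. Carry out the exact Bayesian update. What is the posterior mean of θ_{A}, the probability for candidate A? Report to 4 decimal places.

The Dirichlet prior is conjugate to the Multinomial likelihood: each posterior αⱼ = prior αⱼ + observed count nⱼ.
Posterior concentration: (13.3, 22.4, 11.3), total = 47.0.
E[θ_{A}|data] = α_{A}/Σα = 13.3/47.0 = 0.2830.

0.2830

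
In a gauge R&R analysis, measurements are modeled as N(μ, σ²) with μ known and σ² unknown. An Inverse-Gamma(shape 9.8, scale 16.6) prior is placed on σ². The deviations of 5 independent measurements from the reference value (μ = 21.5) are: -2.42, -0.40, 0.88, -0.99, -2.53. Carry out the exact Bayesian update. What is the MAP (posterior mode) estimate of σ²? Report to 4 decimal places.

1.7809

With known mean μ and an Inverse-Gamma(α, β) prior on σ², the Normal likelihood is conjugate: posterior is Inv-Gamma(α + n/2, β + Σ(xᵢ−μ)²/2).
Σ(xᵢ−μ)² = (-2.42)² + (-0.40)² + (0.88)² + (-0.99)² + (-2.53)² = 14.1718.
Posterior: Inv-Gamma(9.8 + 5/2, 16.6 + 14.1718/2) = Inv-Gamma(12.30, 23.68590).
Mode = β/(α+1) = 23.68590/13.30 = 1.7809.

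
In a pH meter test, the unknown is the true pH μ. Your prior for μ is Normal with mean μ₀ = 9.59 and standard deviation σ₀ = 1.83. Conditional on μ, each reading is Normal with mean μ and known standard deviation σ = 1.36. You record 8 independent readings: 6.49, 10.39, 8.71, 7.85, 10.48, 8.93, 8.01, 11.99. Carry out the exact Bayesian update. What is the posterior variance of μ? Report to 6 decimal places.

0.216269

For Normal data with known variance σ², a Normal(μ₀, σ₀²) prior on μ is conjugate. Posterior precision = 1/σ₀² + n/σ²; posterior mean is the precision-weighted average of μ₀ and x̄.
σ₀² = 1.83² = 3.3489, σ² = 1.36² = 1.8496; σ² + n·σ₀² = 1.8496 + 8·3.3489 = 28.6408.
Posterior precision = 1/σ₀² + n/σ² = 1/3.3489 + 8/1.8496 = (σ² + n·σ₀²)/(σ₀²σ²) = 28.6408/(3.3489·1.8496); posterior variance σₙ² = σ₀²σ²/(σ² + n·σ₀²) = 3.3489·1.8496/28.6408 = 0.216269.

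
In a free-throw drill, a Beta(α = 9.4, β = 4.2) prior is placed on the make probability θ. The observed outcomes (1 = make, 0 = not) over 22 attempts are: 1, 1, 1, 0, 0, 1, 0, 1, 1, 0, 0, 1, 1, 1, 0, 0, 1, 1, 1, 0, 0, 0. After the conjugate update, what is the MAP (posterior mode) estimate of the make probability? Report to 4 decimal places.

The Beta prior is conjugate to a Binomial/Bernoulli likelihood; the update adds successes to α and failures to β.
Posterior: Beta(α+k, β+n−k) = Beta(9.4+12, 4.2+10) = Beta(21.4, 14.2).
Mode of Beta(a,b) for a,b>1 is (a−1)/(a+b−2) = 20.4/33.6 = 0.6071.

0.6071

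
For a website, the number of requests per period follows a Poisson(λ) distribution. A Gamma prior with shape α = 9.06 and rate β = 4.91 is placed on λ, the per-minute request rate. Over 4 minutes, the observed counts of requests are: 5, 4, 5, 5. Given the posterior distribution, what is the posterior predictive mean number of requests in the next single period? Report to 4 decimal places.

3.1493

With a Gamma(shape α, rate β) prior, the Poisson likelihood is conjugate: the posterior is Gamma(α + ΣXᵢ, β + n).
Sum of counts S = 19 over n = 4 minutes.
Posterior: Gamma(α+S, β+n) = Gamma(9.06+19, 4.91+4) = Gamma(28.06, 8.91).
The predictive distribution for one future period is NegBinom with mean α/β = 3.1493.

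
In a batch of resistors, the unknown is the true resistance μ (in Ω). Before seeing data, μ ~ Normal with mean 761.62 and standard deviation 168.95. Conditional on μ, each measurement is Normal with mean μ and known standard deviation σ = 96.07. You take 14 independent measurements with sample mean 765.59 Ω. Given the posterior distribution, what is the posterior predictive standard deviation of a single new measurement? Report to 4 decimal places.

99.3670

For Normal data with known variance σ², a Normal(μ₀, σ₀²) prior on μ is conjugate. Posterior precision = 1/σ₀² + n/σ²; posterior mean is the precision-weighted average of μ₀ and x̄.
σ₀² = 168.95² = 28544.1025, σ² = 96.07² = 9229.4449; σ² + n·σ₀² = 9229.4449 + 14·28544.1025 = 408846.8799.
Posterior precision = 1/σ₀² + n/σ² = 1/28544.1025 + 14/9229.4449 = (σ² + n·σ₀²)/(σ₀²σ²) = 408846.8799/(28544.1025·9229.4449); posterior variance σₙ² = σ₀²σ²/(σ² + n·σ₀²) = 28544.1025·9229.4449/408846.8799 = 644.364025.
Predictive variance for one new observation = σₙ² + σ² = 28544.1025·9229.4449/408846.8799 + 9229.4449 = σ²·(σ₀² + 408846.8799)/408846.8799 = 9229.4449·437390.9824/408846.8799 = 9873.808925; SD = √(9229.4449·437390.9824/408846.8799) = 99.3670.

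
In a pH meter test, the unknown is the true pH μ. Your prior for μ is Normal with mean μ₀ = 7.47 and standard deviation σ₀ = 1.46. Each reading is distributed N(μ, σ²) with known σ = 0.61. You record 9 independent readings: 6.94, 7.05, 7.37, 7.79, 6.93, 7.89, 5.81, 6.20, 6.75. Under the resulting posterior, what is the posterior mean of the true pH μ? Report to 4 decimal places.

For Normal data with known variance σ², a Normal(μ₀, σ₀²) prior on μ is conjugate. Posterior precision = 1/σ₀² + n/σ²; posterior mean is the precision-weighted average of μ₀ and x̄.
Σxᵢ = 6.94 + 7.05 + 7.37 + 7.79 + 6.93 + 7.89 + 5.81 + 6.20 + 6.75 = 62.73, so n·x̄ = 62.73.
σ₀² = 1.46² = 2.1316, σ² = 0.61² = 0.3721; σ² + n·σ₀² = 0.3721 + 9·2.1316 = 19.5565.
Posterior mean = (μ₀/σ₀² + n·x̄/σ²)/(1/σ₀² + n/σ²) = (σ²·μ₀ + σ₀²·n·x̄)/(σ² + n·σ₀²) = (0.3721·7.47 + 2.1316·62.73)/19.5565 = 136.494855/19.5565 = 6.9795.

6.9795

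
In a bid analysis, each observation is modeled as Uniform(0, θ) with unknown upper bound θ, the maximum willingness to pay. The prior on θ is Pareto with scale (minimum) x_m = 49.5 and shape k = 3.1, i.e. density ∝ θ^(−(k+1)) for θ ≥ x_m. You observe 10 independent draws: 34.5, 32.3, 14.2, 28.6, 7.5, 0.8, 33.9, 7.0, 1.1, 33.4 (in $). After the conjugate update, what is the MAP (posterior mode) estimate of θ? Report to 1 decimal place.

A Pareto(scale x_m, shape k) prior on the upper bound θ of Uniform(0, θ) is conjugate: posterior is Pareto(max(x_m, max xᵢ), k + n).
Sample maximum = 34.5; prior scale x_m = 49.5 → posterior scale = max = 49.5.
Posterior shape = 3.1 + 10 = 13.1.
The Pareto density is decreasing on [x_m, ∞), so the mode is x_m = 49.5.

49.5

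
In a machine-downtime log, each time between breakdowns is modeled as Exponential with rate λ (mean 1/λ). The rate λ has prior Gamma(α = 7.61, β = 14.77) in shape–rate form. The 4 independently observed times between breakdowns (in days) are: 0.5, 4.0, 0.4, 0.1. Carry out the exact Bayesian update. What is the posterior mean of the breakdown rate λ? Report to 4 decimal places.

With a Gamma(shape α, rate β) prior on the exponential rate λ, the posterior after n observations with total T = Σxᵢ is Gamma(α+n, β+T).
Sum of observations T = 5.0 days; n = 4.
Posterior: Gamma(7.61+4, 14.77+5.0) = Gamma(11.61, 19.77).
Posterior mean of λ = α/β = 11.61/19.77 = 0.5873.

0.5873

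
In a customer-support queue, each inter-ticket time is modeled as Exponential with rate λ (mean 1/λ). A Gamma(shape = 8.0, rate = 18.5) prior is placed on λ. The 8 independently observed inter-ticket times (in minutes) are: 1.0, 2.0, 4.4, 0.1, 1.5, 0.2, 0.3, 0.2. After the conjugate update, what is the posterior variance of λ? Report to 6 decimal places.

0.020120

With a Gamma(shape α, rate β) prior on the exponential rate λ, the posterior after n observations with total T = Σxᵢ is Gamma(α+n, β+T).
Sum of observations T = 9.7 minutes; n = 8.
Posterior: Gamma(8.0+8, 18.5+9.7) = Gamma(16.0, 28.2).
Var = α/β² = 0.020120.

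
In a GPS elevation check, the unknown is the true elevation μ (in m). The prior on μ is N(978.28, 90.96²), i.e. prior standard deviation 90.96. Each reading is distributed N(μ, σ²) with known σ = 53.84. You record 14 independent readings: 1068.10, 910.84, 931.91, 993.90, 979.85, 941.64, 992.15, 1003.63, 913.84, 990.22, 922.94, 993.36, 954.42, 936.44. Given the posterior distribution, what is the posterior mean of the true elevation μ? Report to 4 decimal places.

966.9437

For Normal data with known variance σ², a Normal(μ₀, σ₀²) prior on μ is conjugate. Posterior precision = 1/σ₀² + n/σ²; posterior mean is the precision-weighted average of μ₀ and x̄.
Σxᵢ = 1068.10 + 910.84 + 931.91 + 993.90 + 979.85 + 941.64 + 992.15 + 1003.63 + 913.84 + 990.22 + 922.94 + 993.36 + 954.42 + 936.44 = 13533.24, so n·x̄ = 13533.24.
σ₀² = 90.96² = 8273.7216, σ² = 53.84² = 2898.7456; σ² + n·σ₀² = 2898.7456 + 14·8273.7216 = 118730.848.
Posterior mean = (μ₀/σ₀² + n·x̄/σ²)/(1/σ₀² + n/σ²) = (σ²·μ₀ + σ₀²·n·x̄)/(σ² + n·σ₀²) = (2898.7456·978.28 + 8273.7216·13533.24)/118730.848 = 114806044.951552/118730.848 = 966.9437.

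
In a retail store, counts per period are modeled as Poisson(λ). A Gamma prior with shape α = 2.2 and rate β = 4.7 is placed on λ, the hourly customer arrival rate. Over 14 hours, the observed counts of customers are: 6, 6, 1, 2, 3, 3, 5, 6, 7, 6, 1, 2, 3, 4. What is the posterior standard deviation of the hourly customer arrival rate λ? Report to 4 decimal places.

0.4044

With a Gamma(shape α, rate β) prior, the Poisson likelihood is conjugate: the posterior is Gamma(α + ΣXᵢ, β + n).
Sum of counts S = 55 over n = 14 hours.
Posterior: Gamma(α+S, β+n) = Gamma(2.2+55, 4.7+14) = Gamma(57.2, 18.7).
SD = √α/β = √57.2/18.7 = 0.4044.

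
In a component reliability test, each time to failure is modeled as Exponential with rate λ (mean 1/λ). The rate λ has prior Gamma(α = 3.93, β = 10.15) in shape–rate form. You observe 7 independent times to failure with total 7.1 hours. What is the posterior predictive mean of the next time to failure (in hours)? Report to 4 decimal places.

1.7372

With a Gamma(shape α, rate β) prior on the exponential rate λ, the posterior after n observations with total T = Σxᵢ is Gamma(α+n, β+T).
Posterior: Gamma(3.93+7, 10.15+7.1) = Gamma(10.93, 17.25).
The predictive distribution for the next observation is Lomax; its mean is β/(α−1) = 17.25/9.93 = 1.7372.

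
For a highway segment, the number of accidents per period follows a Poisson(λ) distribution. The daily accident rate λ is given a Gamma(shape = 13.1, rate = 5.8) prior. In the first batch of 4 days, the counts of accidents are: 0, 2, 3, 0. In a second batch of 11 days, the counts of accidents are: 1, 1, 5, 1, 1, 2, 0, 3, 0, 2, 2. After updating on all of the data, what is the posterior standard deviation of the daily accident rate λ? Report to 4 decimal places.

With a Gamma(shape α, rate β) prior, the Poisson likelihood is conjugate: the posterior is Gamma(α + ΣXᵢ, β + n).
Batch 1: sum of counts S = 5 over n = 4 days.
After batch 1: Gamma(α+S, β+n) = Gamma(13.1+5, 5.8+4) = Gamma(18.1, 9.8).
Batch 2: sum of counts S = 18 over n = 11 days.
After batch 2: Gamma(α+S, β+n) = Gamma(18.1+18, 9.8+11) = Gamma(36.1, 20.8).
SD = √α/β = √36.1/20.8 = 0.2889.

0.2889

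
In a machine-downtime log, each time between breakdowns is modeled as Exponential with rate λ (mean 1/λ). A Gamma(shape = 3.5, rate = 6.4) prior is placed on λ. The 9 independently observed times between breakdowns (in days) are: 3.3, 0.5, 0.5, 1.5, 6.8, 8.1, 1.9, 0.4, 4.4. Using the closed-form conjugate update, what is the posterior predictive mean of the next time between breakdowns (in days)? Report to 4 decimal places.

With a Gamma(shape α, rate β) prior on the exponential rate λ, the posterior after n observations with total T = Σxᵢ is Gamma(α+n, β+T).
Sum of observations T = 27.4 days; n = 9.
Posterior: Gamma(3.5+9, 6.4+27.4) = Gamma(12.5, 33.8).
The predictive distribution for the next observation is Lomax; its mean is β/(α−1) = 33.8/11.5 = 2.9391.

2.9391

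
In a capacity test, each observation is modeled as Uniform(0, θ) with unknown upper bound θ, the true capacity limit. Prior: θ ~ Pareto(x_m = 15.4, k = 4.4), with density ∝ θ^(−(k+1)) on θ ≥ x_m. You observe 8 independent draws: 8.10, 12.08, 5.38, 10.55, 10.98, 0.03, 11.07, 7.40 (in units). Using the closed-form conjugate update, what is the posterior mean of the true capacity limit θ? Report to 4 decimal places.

16.7509

A Pareto(scale x_m, shape k) prior on the upper bound θ of Uniform(0, θ) is conjugate: posterior is Pareto(max(x_m, max xᵢ), k + n).
Sample maximum = 12.08; prior scale x_m = 15.4 → posterior scale = max = 15.40.
Posterior shape = 4.4 + 8 = 12.4.
E[θ|data] = k·x_m/(k−1) = 12.4·15.40/11.4 = 16.7509.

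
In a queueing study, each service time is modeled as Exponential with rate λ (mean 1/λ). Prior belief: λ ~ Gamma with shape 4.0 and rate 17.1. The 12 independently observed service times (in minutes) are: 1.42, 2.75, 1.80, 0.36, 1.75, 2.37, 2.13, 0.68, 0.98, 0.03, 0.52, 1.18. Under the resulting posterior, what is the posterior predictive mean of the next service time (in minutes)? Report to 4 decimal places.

With a Gamma(shape α, rate β) prior on the exponential rate λ, the posterior after n observations with total T = Σxᵢ is Gamma(α+n, β+T).
Sum of observations T = 15.97 minutes; n = 12.
Posterior: Gamma(4.0+12, 17.1+15.97) = Gamma(16.0, 33.07).
The predictive distribution for the next observation is Lomax; its mean is β/(α−1) = 33.07/15.0 = 2.2047.

2.2047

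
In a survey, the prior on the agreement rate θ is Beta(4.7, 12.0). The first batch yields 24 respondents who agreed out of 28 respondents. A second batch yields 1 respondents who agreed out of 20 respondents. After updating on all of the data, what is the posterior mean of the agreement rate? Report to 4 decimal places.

0.4590

The Beta prior is conjugate to a Binomial/Bernoulli likelihood; the update adds successes to α and failures to β.
After batch 1: Beta(4.7+24, 12.0+4) = Beta(28.7, 16.0).
After batch 2: Beta(28.7+1, 16.0+19) = Beta(29.7, 35.0).
Posterior mean = α/(α+β) = 29.7/64.7 = 0.4590.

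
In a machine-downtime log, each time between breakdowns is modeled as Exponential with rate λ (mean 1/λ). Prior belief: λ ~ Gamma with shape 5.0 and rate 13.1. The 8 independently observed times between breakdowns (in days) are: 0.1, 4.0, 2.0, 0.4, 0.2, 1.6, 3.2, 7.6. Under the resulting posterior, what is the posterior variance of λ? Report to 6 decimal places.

With a Gamma(shape α, rate β) prior on the exponential rate λ, the posterior after n observations with total T = Σxᵢ is Gamma(α+n, β+T).
Sum of observations T = 19.1 days; n = 8.
Posterior: Gamma(5.0+8, 13.1+19.1) = Gamma(13.0, 32.2).
Var = α/β² = 0.012538.

0.012538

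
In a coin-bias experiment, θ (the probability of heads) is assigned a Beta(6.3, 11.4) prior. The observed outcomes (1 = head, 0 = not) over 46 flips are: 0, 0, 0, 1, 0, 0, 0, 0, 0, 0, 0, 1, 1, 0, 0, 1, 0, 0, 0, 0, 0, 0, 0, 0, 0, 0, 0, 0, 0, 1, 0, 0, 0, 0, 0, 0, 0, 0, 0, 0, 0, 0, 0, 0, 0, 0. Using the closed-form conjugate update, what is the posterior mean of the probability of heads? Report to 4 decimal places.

The Beta prior is conjugate to a Binomial/Bernoulli likelihood; the update adds successes to α and failures to β.
Posterior: Beta(α+k, β+n−k) = Beta(6.3+5, 11.4+41) = Beta(11.3, 52.4).
Posterior mean = α/(α+β) = 11.3/63.7 = 0.1774.

0.1774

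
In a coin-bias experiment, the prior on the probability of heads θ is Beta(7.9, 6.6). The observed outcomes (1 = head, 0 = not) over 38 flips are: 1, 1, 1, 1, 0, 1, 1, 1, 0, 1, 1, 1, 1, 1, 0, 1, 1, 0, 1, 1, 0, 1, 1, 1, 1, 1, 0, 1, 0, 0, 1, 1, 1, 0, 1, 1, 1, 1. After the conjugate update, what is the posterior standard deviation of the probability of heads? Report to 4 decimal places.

The Beta prior is conjugate to a Binomial/Bernoulli likelihood; the update adds successes to α and failures to β.
Posterior: Beta(α+k, β+n−k) = Beta(7.9+29, 6.6+9) = Beta(36.9, 15.6).
Var = αβ/((α+β)²(α+β+1)) = 36.9·15.6/(52.5²·53.5) = 0.00390372; SD = √0.00390372 = 0.0625.

0.0625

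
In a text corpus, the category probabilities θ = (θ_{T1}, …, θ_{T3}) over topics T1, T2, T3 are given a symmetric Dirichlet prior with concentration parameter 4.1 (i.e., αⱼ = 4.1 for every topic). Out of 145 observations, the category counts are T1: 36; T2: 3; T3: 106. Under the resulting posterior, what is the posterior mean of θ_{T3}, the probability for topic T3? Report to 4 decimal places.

0.6999

The Dirichlet prior is conjugate to the Multinomial likelihood: each posterior αⱼ = prior αⱼ + observed count nⱼ.
Posterior concentration: (40.1, 7.1, 110.1), total = 157.3.
E[θ_{T3}|data] = α_{T3}/Σα = 110.1/157.3 = 0.6999.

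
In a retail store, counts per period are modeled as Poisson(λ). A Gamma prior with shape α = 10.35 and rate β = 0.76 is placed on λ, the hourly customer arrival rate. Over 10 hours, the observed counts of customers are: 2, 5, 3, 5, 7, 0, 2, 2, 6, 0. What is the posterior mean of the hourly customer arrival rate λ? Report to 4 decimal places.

3.9359

With a Gamma(shape α, rate β) prior, the Poisson likelihood is conjugate: the posterior is Gamma(α + ΣXᵢ, β + n).
Sum of counts S = 32 over n = 10 hours.
Posterior: Gamma(α+S, β+n) = Gamma(10.35+32, 0.76+10) = Gamma(42.35, 10.76).
Posterior mean = α/β = 42.35/10.76 = 3.9359.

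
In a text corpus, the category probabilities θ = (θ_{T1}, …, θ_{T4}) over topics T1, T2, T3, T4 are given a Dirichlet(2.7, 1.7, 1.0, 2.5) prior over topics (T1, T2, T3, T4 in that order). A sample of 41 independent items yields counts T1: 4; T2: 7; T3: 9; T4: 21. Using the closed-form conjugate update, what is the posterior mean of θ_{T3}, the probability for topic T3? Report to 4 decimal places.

0.2045

The Dirichlet prior is conjugate to the Multinomial likelihood: each posterior αⱼ = prior αⱼ + observed count nⱼ.
Posterior concentration: (6.7, 8.7, 10.0, 23.5), total = 48.9.
E[θ_{T3}|data] = α_{T3}/Σα = 10.0/48.9 = 0.2045.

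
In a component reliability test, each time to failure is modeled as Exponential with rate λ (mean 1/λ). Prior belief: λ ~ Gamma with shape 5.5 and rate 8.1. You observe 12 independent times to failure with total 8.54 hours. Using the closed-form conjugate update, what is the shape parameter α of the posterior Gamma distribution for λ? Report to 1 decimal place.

With a Gamma(shape α, rate β) prior on the exponential rate λ, the posterior after n observations with total T = Σxᵢ is Gamma(α+n, β+T).
Posterior: Gamma(5.5+12, 8.1+8.54) = Gamma(17.5, 16.64).
Posterior α = 17.5.

17.5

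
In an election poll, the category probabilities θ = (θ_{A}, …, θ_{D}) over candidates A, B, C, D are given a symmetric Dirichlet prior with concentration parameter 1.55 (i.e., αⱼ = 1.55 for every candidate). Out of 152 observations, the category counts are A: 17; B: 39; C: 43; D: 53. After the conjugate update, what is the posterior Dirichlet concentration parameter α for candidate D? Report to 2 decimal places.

The Dirichlet prior is conjugate to the Multinomial likelihood: each posterior αⱼ = prior αⱼ + observed count nⱼ.
Posterior concentration: (18.55, 40.55, 44.55, 54.55), total = 158.20.
α_{D} = 1.55 + 53 = 54.55.

54.55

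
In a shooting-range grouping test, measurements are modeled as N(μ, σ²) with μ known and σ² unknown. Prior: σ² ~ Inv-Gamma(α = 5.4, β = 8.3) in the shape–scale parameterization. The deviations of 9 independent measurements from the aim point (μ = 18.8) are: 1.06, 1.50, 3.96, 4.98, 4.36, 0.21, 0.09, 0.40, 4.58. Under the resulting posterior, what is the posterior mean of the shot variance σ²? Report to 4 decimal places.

With known mean μ and an Inverse-Gamma(α, β) prior on σ², the Normal likelihood is conjugate: posterior is Inv-Gamma(α + n/2, β + Σ(xᵢ−μ)²/2).
Σ(xᵢ−μ)² = (1.06)² + (1.50)² + (3.96)² + (4.98)² + (4.36)² + (0.21)² + (0.09)² + (0.40)² + (4.58)² = 84.0538.
Posterior: Inv-Gamma(5.4 + 9/2, 8.3 + 84.0538/2) = Inv-Gamma(9.90, 50.32690).
E[σ²|data] = β/(α−1) = 50.32690/8.90 = 5.6547.

5.6547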